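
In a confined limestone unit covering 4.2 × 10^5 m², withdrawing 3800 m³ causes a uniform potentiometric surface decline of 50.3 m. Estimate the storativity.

S = ΔV / (A × Δh) = 3800 m³ / (4.2 × 10^5 m² × 50.3 m) = 1.799 × 10^-4

S ≈ 1.8 × 10^-4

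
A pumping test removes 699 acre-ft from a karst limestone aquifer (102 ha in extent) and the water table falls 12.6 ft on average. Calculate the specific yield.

A = 102 ha = 1.02 × 10^6 m²
Δh = 12.6 ft = 3.84 m
ΔV = 699 acre-ft = 8.622 × 10^5 m³
Sy = ΔV / (A × Δh) = 8.622 × 10^5 m³ / (1.02 × 10^6 m² × 3.84 m) = 0.2201

Sy ≈ 0.22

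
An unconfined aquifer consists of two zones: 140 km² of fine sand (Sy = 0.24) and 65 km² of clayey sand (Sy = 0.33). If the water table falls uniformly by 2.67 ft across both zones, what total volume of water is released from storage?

A₁ = 140 km² = 1.4 × 10^8 m²; A₂ = 65 km² = 6.5 × 10^7 m²
Δh = 2.67 ft = 0.8138 m
ΔV₁ = 0.24 × 1.4 × 10^8 × 0.8138 = 2.734 × 10^7 m³
ΔV₂ = 0.33 × 6.5 × 10^7 × 0.8138 = 1.746 × 10^7 m³
ΔV = ΔV₁ + ΔV₂ = 4.48 × 10^7 m³

ΔV ≈ 4.48 × 10^7 m³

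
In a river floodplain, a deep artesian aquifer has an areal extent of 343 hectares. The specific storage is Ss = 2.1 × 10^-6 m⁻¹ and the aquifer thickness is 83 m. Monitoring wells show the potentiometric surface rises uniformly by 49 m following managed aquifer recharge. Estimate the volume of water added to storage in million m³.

ΔV ≈ 0.0293 million m³

S = Ss × b = 2.1 × 10^-6 m⁻¹ × 83 m = 1.743 × 10^-4
A = 343 hectares = 3.43 × 10^6 m²
ΔV = S × A × Δh = 1.743 × 10^-4 × 3.43 × 10^6 m² × 49 m = 29290 m³
ΔV = 29290 m³ = 0.02929 million m³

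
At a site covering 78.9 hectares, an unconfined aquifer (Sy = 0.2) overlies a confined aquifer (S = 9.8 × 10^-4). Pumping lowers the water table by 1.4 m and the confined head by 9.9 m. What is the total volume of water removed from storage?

A = 78.9 hectares = 7.89 × 10^5 m²
Unconfined: ΔV_u = Sy × A × Δh_u = 0.2 × 7.89 × 10^5 × 1.4 = 2.209 × 10^5 m³
Confined: ΔV_c = S × A × Δh_c = 9.8 × 10^-4 × 7.89 × 10^5 × 9.9 = 7655 m³
Total ΔV = 2.209 × 10^5 + 7655 = 2.286 × 10^5 m³

ΔV ≈ 2.29 × 10^5 m³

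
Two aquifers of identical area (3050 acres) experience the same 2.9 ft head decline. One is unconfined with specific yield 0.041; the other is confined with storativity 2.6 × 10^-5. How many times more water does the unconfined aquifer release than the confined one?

A = 3050 acres = 1.234 × 10^7 m²
Δh = 2.9 ft = 0.8839 m
Unconfined: ΔV_u = Sy × A × Δh = 0.041 × 1.234 × 10^7 × 0.8839 = 4.473 × 10^5 m³
Confined: ΔV_c = S × A × Δh = 2.6 × 10^-5 × 1.234 × 10^7 × 0.8839 = 283.7 m³
Ratio = ΔV_u / ΔV_c = Sy / S = 0.041 / 2.6 × 10^-5 = 1577

ΔV_u / ΔV_c ≈ 1580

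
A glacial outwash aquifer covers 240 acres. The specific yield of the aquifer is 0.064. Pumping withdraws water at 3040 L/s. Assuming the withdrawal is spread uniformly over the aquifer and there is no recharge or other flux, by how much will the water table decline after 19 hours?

Δh ≈ 3.35 m

A = 240 acres = 9.712 × 10^5 m²
Q = 3040 L/s = 2.627 × 10^5 m³/d
t = 19 hours = 0.7917 d
ΔV = Q × t = 2.627 × 10^5 m³/d × 0.7917 d = 2.079 × 10^5 m³
Δh = ΔV / (Sy × A) = 2.079 × 10^5 / (0.064 × 9.712 × 10^5) = 3.345 m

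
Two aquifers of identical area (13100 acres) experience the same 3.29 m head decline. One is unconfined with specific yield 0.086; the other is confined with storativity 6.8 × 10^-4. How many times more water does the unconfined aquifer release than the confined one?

ΔV_u / ΔV_c ≈ 126

A = 13100 acres = 5.301 × 10^7 m²
Unconfined: ΔV_u = Sy × A × Δh = 0.086 × 5.301 × 10^7 × 3.29 = 1.5 × 10^7 m³
Confined: ΔV_c = S × A × Δh = 6.8 × 10^-4 × 5.301 × 10^7 × 3.29 = 1.186 × 10^5 m³
Ratio = ΔV_u / ΔV_c = Sy / S = 0.086 / 6.8 × 10^-4 = 126.5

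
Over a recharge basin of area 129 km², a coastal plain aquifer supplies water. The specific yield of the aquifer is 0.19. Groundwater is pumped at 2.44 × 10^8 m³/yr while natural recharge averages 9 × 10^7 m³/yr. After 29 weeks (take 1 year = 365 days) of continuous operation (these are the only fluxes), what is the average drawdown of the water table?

A = 129 km² = 1.29 × 10^8 m²
Net abstraction = 2.44 × 10^8 − 9 × 10^7 = 1.54 × 10^8 m³/yr
Q_net = 1.54 × 10^8 m³/yr = 4.219 × 10^5 m³/d
t = 29 weeks = 203 d
ΔV = Q × t = 4.219 × 10^5 m³/d × 203 d = 8.565 × 10^7 m³
Δh = ΔV / (Sy × A) = 8.565 × 10^7 / (0.19 × 1.29 × 10^8) = 3.494 m

Δh ≈ 3.49 m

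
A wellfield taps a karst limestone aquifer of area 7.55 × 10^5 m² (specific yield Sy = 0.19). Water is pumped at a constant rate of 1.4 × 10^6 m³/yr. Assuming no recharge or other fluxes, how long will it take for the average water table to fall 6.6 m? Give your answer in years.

ΔV = Sy × A × Δh = 0.19 × 7.55 × 10^5 × 6.6 = 9.468 × 10^5 m³
Q = 1.4 × 10^6 m³/yr = 3836 m³/d
t = ΔV / Q = 9.468 × 10^5 m³ / 3836 m³/d = 246.8 d
t = 246.8 d ≈ 0.6763 years

t ≈ 0.676 years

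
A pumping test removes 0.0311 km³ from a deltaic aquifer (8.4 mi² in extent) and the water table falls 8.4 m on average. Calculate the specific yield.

Sy ≈ 0.17

A = 8.4 mi² = 2.176 × 10^7 m²
ΔV = 0.0311 km³ = 3.11 × 10^7 m³
Sy = ΔV / (A × Δh) = 3.11 × 10^7 m³ / (2.176 × 10^7 m² × 8.4 m) = 0.1702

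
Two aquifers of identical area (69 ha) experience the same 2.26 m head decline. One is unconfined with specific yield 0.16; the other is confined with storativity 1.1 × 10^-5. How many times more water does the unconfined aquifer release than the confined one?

ΔV_u / ΔV_c ≈ 14500

A = 69 ha = 6.9 × 10^5 m²
Unconfined: ΔV_u = Sy × A × Δh = 0.16 × 6.9 × 10^5 × 2.26 = 2.495 × 10^5 m³
Confined: ΔV_c = S × A × Δh = 1.1 × 10^-5 × 6.9 × 10^5 × 2.26 = 17.15 m³
Ratio = ΔV_u / ΔV_c = Sy / S = 0.16 / 1.1 × 10^-5 = 14550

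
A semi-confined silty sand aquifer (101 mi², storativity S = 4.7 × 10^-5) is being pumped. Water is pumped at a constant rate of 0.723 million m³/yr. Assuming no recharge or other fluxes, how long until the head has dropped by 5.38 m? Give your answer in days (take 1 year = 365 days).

t ≈ 33.4 days

A = 101 mi² = 2.616 × 10^8 m²
ΔV = S × A × Δh = 4.7 × 10^-5 × 2.616 × 10^8 × 5.38 = 66150 m³
Q = 0.723 million m³/yr = 1981 m³/d
t = ΔV / Q = 66150 m³ / 1981 m³/d = 33.39 d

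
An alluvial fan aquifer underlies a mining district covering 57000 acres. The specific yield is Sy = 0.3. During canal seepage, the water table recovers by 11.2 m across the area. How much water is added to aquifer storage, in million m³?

A = 57000 acres = 2.307 × 10^8 m²
ΔV = Sy × A × Δh = 0.3 × 2.307 × 10^8 m² × 11.2 m = 7.751 × 10^8 m³
ΔV = 7.751 × 10^8 m³ = 775.1 million m³

ΔV ≈ 775 million m³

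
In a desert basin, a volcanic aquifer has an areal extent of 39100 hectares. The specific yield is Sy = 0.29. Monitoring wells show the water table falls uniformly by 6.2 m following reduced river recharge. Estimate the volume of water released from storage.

ΔV ≈ 7.03 × 10^8 m³

A = 39100 hectares = 3.91 × 10^8 m²
ΔV = Sy × A × Δh = 0.29 × 3.91 × 10^8 m² × 6.2 m = 7.03 × 10^8 m³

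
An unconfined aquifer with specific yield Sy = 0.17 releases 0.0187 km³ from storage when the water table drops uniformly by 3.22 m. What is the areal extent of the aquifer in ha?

A ≈ 3420 ha

ΔV = 0.0187 km³ = 1.87 × 10^7 m³
A = ΔV / (Sy × Δh) = 1.87 × 10^7 / (0.17 × 3.22) = 3.416 × 10^7 m²
A = 3.416 × 10^7 m² = 3416 ha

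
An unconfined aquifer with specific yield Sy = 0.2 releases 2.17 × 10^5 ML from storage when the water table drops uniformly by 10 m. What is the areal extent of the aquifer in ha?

ΔV = 2.17 × 10^5 ML = 2.17 × 10^8 m³
A = ΔV / (Sy × Δh) = 2.17 × 10^8 / (0.2 × 10) = 1.085 × 10^8 m²
A = 1.085 × 10^8 m² = 10850 ha

A ≈ 10800 ha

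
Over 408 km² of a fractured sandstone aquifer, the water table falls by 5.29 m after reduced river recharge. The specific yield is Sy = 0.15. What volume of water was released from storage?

A = 408 km² = 4.08 × 10^8 m²
ΔV = Sy × A × Δh = 0.15 × 4.08 × 10^8 m² × 5.29 m = 3.237 × 10^8 m³

ΔV ≈ 3.24 × 10^8 m³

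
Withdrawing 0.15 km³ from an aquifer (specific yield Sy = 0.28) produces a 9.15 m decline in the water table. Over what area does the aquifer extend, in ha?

A ≈ 5850 ha

ΔV = 0.15 km³ = 1.5 × 10^8 m³
A = ΔV / (Sy × Δh) = 1.5 × 10^8 / (0.28 × 9.15) = 5.855 × 10^7 m²
A = 5.855 × 10^7 m² = 5855 ha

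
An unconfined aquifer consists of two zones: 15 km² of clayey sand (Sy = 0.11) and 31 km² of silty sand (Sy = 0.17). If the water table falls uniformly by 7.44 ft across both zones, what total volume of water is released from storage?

ΔV ≈ 1.57 × 10^7 m³

A₁ = 15 km² = 1.5 × 10^7 m²; A₂ = 31 km² = 3.1 × 10^7 m²
Δh = 7.44 ft = 2.268 m
ΔV₁ = 0.11 × 1.5 × 10^7 × 2.268 = 3.742 × 10^6 m³
ΔV₂ = 0.17 × 3.1 × 10^7 × 2.268 = 1.195 × 10^7 m³
ΔV = ΔV₁ + ΔV₂ = 1.569 × 10^7 m³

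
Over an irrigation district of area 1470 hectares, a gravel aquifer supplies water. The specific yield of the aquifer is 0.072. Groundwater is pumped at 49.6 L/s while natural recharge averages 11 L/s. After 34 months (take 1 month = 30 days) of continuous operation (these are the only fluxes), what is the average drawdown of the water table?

Δh ≈ 3.21 m

A = 1470 hectares = 1.47 × 10^7 m²
Net abstraction = 49.6 − 11 = 38.6 L/s
Q_net = 38.6 L/s = 3335 m³/d
t = 34 months = 1020 d
ΔV = Q × t = 3335 m³/d × 1020 d = 3.402 × 10^6 m³
Δh = ΔV / (Sy × A) = 3.402 × 10^6 / (0.072 × 1.47 × 10^7) = 3.214 m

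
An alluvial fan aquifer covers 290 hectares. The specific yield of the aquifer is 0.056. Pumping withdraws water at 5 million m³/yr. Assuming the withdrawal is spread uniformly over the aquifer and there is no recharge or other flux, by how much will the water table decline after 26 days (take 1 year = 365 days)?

Δh ≈ 2.19 m

A = 290 hectares = 2.9 × 10^6 m²
Q = 5 million m³/yr = 13700 m³/d
ΔV = Q × t = 13700 m³/d × 26 d = 3.562 × 10^5 m³
Δh = ΔV / (Sy × A) = 3.562 × 10^5 / (0.056 × 2.9 × 10^6) = 2.193 m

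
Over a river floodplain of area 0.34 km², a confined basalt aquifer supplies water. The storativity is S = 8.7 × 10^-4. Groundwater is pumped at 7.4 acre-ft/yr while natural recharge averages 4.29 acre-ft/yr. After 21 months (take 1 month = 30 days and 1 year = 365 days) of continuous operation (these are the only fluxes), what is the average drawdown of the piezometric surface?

Δh ≈ 22.4 m

A = 0.34 km² = 3.4 × 10^5 m²
Net abstraction = 7.4 − 4.29 = 3.11 acre-ft/yr
Q_net = 3.11 acre-ft/yr = 10.51 m³/d
t = 21 months = 630 d
ΔV = Q × t = 10.51 m³/d × 630 d = 6621 m³
Δh = ΔV / (S × A) = 6621 / (8.7 × 10^-4 × 3.4 × 10^5) = 22.38 m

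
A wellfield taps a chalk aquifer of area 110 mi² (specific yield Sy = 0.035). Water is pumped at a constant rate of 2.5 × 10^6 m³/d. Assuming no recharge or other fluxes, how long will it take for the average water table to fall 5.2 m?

t ≈ 20.7 days

A = 110 mi² = 2.849 × 10^8 m²
ΔV = Sy × A × Δh = 0.035 × 2.849 × 10^8 × 5.2 = 5.185 × 10^7 m³
t = ΔV / Q = 5.185 × 10^7 m³ / 2.5 × 10^6 m³/d = 20.74 d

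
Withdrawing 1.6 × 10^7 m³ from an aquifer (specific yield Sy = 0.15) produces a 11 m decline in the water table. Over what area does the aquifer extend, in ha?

A ≈ 970 ha

A = ΔV / (Sy × Δh) = 1.6 × 10^7 / (0.15 × 11) = 9.697 × 10^6 m²
A = 9.697 × 10^6 m² = 969.7 ha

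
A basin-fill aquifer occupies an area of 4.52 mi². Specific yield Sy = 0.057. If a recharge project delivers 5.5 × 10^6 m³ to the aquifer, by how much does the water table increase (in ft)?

A = 4.52 mi² = 1.171 × 10^7 m²
Δh = ΔV / (Sy × A) = 5.5 × 10^6 m³ / (0.057 × 1.171 × 10^7 m²) = 8.242 m
Δh = 8.242 m = 27.04 ft

Δh ≈ 27 ft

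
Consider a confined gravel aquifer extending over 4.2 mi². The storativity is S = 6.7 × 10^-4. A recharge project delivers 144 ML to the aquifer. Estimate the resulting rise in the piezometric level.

A = 4.2 mi² = 1.088 × 10^7 m²
ΔV = 144 ML = 1.44 × 10^5 m³
Δh = ΔV / (S × A) = 1.44 × 10^5 m³ / (6.7 × 10^-4 × 1.088 × 10^7 m²) = 19.76 m

Δh ≈ 19.8 m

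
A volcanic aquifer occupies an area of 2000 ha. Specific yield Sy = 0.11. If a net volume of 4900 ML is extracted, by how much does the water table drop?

A = 2000 ha = 2 × 10^7 m²
ΔV = 4900 ML = 4.9 × 10^6 m³
Δh = ΔV / (Sy × A) = 4.9 × 10^6 m³ / (0.11 × 2 × 10^7 m²) = 2.227 m

Δh ≈ 2.23 m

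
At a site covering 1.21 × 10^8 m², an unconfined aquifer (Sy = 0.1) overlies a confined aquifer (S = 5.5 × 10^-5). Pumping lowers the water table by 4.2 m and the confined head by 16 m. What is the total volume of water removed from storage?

ΔV ≈ 5.09 × 10^7 m³

Unconfined: ΔV_u = Sy × A × Δh_u = 0.1 × 1.21 × 10^8 × 4.2 = 5.082 × 10^7 m³
Confined: ΔV_c = S × A × Δh_c = 5.5 × 10^-5 × 1.21 × 10^8 × 16 = 1.065 × 10^5 m³
Total ΔV = 5.082 × 10^7 + 1.065 × 10^5 = 5.093 × 10^7 m³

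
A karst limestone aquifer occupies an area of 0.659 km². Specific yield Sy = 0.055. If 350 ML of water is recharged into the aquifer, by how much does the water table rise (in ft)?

A = 0.659 km² = 6.59 × 10^5 m²
ΔV = 350 ML = 3.5 × 10^5 m³
Δh = ΔV / (Sy × A) = 3.5 × 10^5 m³ / (0.055 × 6.59 × 10^5 m²) = 9.657 m
Δh = 9.657 m = 31.68 ft

Δh ≈ 31.7 ft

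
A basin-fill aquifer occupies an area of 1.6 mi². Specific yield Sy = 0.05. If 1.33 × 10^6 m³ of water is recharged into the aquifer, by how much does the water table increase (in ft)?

Δh ≈ 21.1 ft

A = 1.6 mi² = 4.144 × 10^6 m²
Δh = ΔV / (Sy × A) = 1.33 × 10^6 m³ / (0.05 × 4.144 × 10^6 m²) = 6.419 m
Δh = 6.419 m = 21.06 ft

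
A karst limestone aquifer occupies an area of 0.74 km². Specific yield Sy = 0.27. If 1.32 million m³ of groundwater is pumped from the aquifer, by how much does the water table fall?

Δh ≈ 6.61 m

A = 0.74 km² = 7.4 × 10^5 m²
ΔV = 1.32 million m³ = 1.32 × 10^6 m³
Δh = ΔV / (Sy × A) = 1.32 × 10^6 m³ / (0.27 × 7.4 × 10^5 m²) = 6.607 m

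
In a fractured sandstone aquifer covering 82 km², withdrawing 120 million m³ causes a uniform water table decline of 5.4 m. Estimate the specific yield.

A = 82 km² = 8.2 × 10^7 m²
ΔV = 120 million m³ = 1.2 × 10^8 m³
Sy = ΔV / (A × Δh) = 1.2 × 10^8 m³ / (8.2 × 10^7 m² × 5.4 m) = 0.271

Sy ≈ 0.27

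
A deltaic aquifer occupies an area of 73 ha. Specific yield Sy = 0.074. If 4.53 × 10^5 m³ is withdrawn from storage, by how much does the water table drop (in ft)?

Δh ≈ 27.5 ft

A = 73 ha = 7.3 × 10^5 m²
Δh = ΔV / (Sy × A) = 4.53 × 10^5 m³ / (0.074 × 7.3 × 10^5 m²) = 8.386 m
Δh = 8.386 m = 27.51 ft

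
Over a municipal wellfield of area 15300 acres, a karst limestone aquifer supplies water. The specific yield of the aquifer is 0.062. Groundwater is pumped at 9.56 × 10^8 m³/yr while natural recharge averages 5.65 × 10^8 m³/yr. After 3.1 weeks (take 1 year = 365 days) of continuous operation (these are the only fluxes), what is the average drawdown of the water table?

Δh ≈ 6.06 m

A = 15300 acres = 6.192 × 10^7 m²
Net abstraction = 9.56 × 10^8 − 5.65 × 10^8 = 3.91 × 10^8 m³/yr
Q_net = 3.91 × 10^8 m³/yr = 1.071 × 10^6 m³/d
t = 3.1 weeks = 21.7 d
ΔV = Q × t = 1.071 × 10^6 m³/d × 21.7 d = 2.325 × 10^7 m³
Δh = ΔV / (Sy × A) = 2.325 × 10^7 / (0.062 × 6.192 × 10^7) = 6.055 m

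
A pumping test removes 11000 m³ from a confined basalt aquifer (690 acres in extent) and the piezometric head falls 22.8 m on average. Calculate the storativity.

S ≈ 1.7 × 10^-4

A = 690 acres = 2.792 × 10^6 m²
S = ΔV / (A × Δh) = 11000 m³ / (2.792 × 10^6 m² × 22.8 m) = 1.728 × 10^-4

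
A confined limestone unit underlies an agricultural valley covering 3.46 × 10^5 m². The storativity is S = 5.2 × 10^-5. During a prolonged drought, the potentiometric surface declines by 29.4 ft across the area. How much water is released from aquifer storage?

Δh = 29.4 ft = 8.961 m
ΔV = S × A × Δh = 5.2 × 10^-5 × 3.46 × 10^5 m² × 8.961 m = 161.2 m³

ΔV ≈ 161 m³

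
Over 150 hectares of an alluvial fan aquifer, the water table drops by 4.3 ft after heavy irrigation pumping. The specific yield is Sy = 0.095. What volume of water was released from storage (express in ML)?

A = 150 hectares = 1.5 × 10^6 m²
Δh = 4.3 ft = 1.311 m
ΔV = Sy × A × Δh = 0.095 × 1.5 × 10^6 m² × 1.311 m = 1.868 × 10^5 m³
ΔV = 1.868 × 10^5 m³ = 186.8 ML

ΔV ≈ 187 ML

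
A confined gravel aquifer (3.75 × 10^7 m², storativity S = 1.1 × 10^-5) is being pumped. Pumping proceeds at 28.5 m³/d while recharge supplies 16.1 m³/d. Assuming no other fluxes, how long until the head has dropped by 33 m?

t ≈ 1100 days

ΔV = S × A × Δh = 1.1 × 10^-5 × 3.75 × 10^7 × 33 = 13610 m³
Net withdrawal = 28.5 − 16.1 = 12.4 m³/d
t = ΔV / Q = 13610 m³ / 12.4 m³/d = 1098 d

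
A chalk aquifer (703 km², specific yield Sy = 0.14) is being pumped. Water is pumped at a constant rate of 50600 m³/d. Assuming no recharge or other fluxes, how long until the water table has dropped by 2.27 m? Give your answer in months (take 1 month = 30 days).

t ≈ 147 months

A = 703 km² = 7.03 × 10^8 m²
ΔV = Sy × A × Δh = 0.14 × 7.03 × 10^8 × 2.27 = 2.234 × 10^8 m³
t = ΔV / Q = 2.234 × 10^8 m³ / 50600 m³/d = 4415 d
t = 4415 d ≈ 147.2 months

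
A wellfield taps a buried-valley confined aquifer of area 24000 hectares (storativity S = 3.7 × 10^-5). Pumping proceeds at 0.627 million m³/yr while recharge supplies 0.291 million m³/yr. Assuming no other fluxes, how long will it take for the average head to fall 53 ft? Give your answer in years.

A = 24000 hectares = 2.4 × 10^8 m²
Δh = 53 ft = 16.15 m
ΔV = S × A × Δh = 3.7 × 10^-5 × 2.4 × 10^8 × 16.15 = 1.435 × 10^5 m³
Net withdrawal = 0.627 − 0.291 = 0.336 million m³/yr = 920.5 m³/d
t = ΔV / Q = 1.435 × 10^5 m³ / 920.5 m³/d = 155.8 d
t = 155.8 d ≈ 0.4269 years

t ≈ 0.427 years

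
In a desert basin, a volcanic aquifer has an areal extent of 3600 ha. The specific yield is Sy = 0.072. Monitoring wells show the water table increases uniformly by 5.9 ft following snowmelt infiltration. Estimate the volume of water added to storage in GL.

A = 3600 ha = 3.6 × 10^7 m²
Δh = 5.9 ft = 1.798 m
ΔV = Sy × A × Δh = 0.072 × 3.6 × 10^7 m² × 1.798 m = 4.661 × 10^6 m³
ΔV = 4.661 × 10^6 m³ = 4.661 GL

ΔV ≈ 4.66 GL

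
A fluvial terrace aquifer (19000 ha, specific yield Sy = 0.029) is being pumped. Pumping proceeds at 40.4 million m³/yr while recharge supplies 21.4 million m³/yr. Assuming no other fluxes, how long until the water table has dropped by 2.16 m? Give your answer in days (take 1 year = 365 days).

t ≈ 229 days

A = 19000 ha = 1.9 × 10^8 m²
ΔV = Sy × A × Δh = 0.029 × 1.9 × 10^8 × 2.16 = 1.19 × 10^7 m³
Net withdrawal = 40.4 − 21.4 = 19 million m³/yr = 52050 m³/d
t = ΔV / Q = 1.19 × 10^7 m³ / 52050 m³/d = 228.6 d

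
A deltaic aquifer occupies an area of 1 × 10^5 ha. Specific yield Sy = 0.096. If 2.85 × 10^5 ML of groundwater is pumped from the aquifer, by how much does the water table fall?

A = 1 × 10^5 ha = 1 × 10^9 m²
ΔV = 2.85 × 10^5 ML = 2.85 × 10^8 m³
Δh = ΔV / (Sy × A) = 2.85 × 10^8 m³ / (0.096 × 1 × 10^9 m²) = 2.969 m

Δh ≈ 2.97 m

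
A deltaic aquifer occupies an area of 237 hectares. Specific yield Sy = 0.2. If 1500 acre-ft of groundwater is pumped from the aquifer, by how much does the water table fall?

Δh ≈ 3.9 m

A = 237 hectares = 2.37 × 10^6 m²
ΔV = 1500 acre-ft = 1.85 × 10^6 m³
Δh = ΔV / (Sy × A) = 1.85 × 10^6 m³ / (0.2 × 2.37 × 10^6 m²) = 3.903 m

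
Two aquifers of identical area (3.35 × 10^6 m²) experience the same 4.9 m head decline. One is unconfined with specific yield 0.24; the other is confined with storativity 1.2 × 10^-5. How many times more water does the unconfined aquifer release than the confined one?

ΔV_u / ΔV_c ≈ 20000

Unconfined: ΔV_u = Sy × A × Δh = 0.24 × 3.35 × 10^6 × 4.9 = 3.94 × 10^6 m³
Confined: ΔV_c = S × A × Δh = 1.2 × 10^-5 × 3.35 × 10^6 × 4.9 = 197 m³
Ratio = ΔV_u / ΔV_c = Sy / S = 0.24 / 1.2 × 10^-5 = 20000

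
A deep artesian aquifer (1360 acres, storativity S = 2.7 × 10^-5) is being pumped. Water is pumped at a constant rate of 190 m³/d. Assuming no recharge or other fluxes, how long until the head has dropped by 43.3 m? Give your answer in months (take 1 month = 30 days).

t ≈ 1.13 months

A = 1360 acres = 5.504 × 10^6 m²
ΔV = S × A × Δh = 2.7 × 10^-5 × 5.504 × 10^6 × 43.3 = 6434 m³
t = ΔV / Q = 6434 m³ / 190 m³/d = 33.87 d
t = 33.87 d ≈ 1.129 months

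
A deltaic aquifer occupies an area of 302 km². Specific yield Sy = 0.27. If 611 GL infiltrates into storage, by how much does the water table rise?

A = 302 km² = 3.02 × 10^8 m²
ΔV = 611 GL = 6.11 × 10^8 m³
Δh = ΔV / (Sy × A) = 6.11 × 10^8 m³ / (0.27 × 3.02 × 10^8 m²) = 7.493 m

Δh ≈ 7.49 m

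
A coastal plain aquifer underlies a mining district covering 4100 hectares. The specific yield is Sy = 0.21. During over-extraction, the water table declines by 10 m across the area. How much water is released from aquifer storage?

A = 4100 hectares = 4.1 × 10^7 m²
ΔV = Sy × A × Δh = 0.21 × 4.1 × 10^7 m² × 10 m = 8.61 × 10^7 m³

ΔV ≈ 8.61 × 10^7 m³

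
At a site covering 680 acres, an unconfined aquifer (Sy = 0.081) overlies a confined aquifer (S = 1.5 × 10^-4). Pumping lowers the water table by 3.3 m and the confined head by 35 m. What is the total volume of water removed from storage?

ΔV ≈ 7.5 × 10^5 m³

A = 680 acres = 2.752 × 10^6 m²
Unconfined: ΔV_u = Sy × A × Δh_u = 0.081 × 2.752 × 10^6 × 3.3 = 7.356 × 10^5 m³
Confined: ΔV_c = S × A × Δh_c = 1.5 × 10^-4 × 2.752 × 10^6 × 35 = 14450 m³
Total ΔV = 7.356 × 10^5 + 14450 = 7.5 × 10^5 m³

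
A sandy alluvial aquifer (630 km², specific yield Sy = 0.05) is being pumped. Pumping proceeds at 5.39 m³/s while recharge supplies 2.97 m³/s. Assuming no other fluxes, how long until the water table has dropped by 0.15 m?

A = 630 km² = 6.3 × 10^8 m²
ΔV = Sy × A × Δh = 0.05 × 6.3 × 10^8 × 0.15 = 4.725 × 10^6 m³
Net withdrawal = 5.39 − 2.97 = 2.42 m³/s = 2.091 × 10^5 m³/d
t = ΔV / Q = 4.725 × 10^6 m³ / 2.091 × 10^5 m³/d = 22.6 d

t ≈ 22.6 days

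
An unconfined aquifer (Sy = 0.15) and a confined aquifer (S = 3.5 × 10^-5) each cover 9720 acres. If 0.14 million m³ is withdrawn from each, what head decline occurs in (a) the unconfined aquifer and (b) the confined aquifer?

A = 9720 acres = 3.934 × 10^7 m²
ΔV = 0.14 million m³ = 1.4 × 10^5 m³
Unconfined: Δh_u = ΔV/(Sy·A) = 1.4 × 10^5/(0.15 × 3.934 × 10^7) = 0.02373 m
Confined: Δh_c = ΔV/(S·A) = 1.4 × 10^5/(3.5 × 10^-5 × 3.934 × 10^7) = 101.7 m

Δh_u ≈ 0.0237 m; Δh_c ≈ 102 m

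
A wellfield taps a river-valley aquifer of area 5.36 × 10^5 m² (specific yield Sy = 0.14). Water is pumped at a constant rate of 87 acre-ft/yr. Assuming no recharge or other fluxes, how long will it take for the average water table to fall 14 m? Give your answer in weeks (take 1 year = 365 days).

ΔV = Sy × A × Δh = 0.14 × 5.36 × 10^5 × 14 = 1.051 × 10^6 m³
Q = 87 acre-ft/yr = 294 m³/d
t = ΔV / Q = 1.051 × 10^6 m³ / 294 m³/d = 3573 d
t = 3573 d ≈ 510.5 weeks

t ≈ 510 weeks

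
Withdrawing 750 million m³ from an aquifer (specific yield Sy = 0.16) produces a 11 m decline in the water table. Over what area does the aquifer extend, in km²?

A ≈ 426 km²

ΔV = 750 million m³ = 7.5 × 10^8 m³
A = ΔV / (Sy × Δh) = 7.5 × 10^8 / (0.16 × 11) = 4.261 × 10^8 m²
A = 4.261 × 10^8 m² = 426.1 km²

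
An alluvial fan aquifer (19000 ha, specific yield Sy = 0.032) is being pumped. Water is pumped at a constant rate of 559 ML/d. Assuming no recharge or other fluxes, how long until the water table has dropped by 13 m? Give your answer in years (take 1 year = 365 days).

t ≈ 0.387 years

A = 19000 ha = 1.9 × 10^8 m²
ΔV = Sy × A × Δh = 0.032 × 1.9 × 10^8 × 13 = 7.904 × 10^7 m³
Q = 559 ML/d = 5.59 × 10^5 m³/d
t = ΔV / Q = 7.904 × 10^7 m³ / 5.59 × 10^5 m³/d = 141.4 d
t = 141.4 d ≈ 0.3874 years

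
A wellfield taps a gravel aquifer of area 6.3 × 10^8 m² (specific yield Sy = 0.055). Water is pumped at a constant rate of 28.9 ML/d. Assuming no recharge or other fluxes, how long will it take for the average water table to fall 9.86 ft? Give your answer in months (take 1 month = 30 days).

t ≈ 120 months

Δh = 9.86 ft = 3.005 m
ΔV = Sy × A × Δh = 0.055 × 6.3 × 10^8 × 3.005 = 1.041 × 10^8 m³
Q = 28.9 ML/d = 28900 m³/d
t = ΔV / Q = 1.041 × 10^8 m³ / 28900 m³/d = 3603 d
t = 3603 d ≈ 120.1 months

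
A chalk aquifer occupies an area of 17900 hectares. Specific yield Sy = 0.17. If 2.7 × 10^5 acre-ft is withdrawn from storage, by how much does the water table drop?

Δh ≈ 10.9 m

A = 17900 hectares = 1.79 × 10^8 m²
ΔV = 2.7 × 10^5 acre-ft = 3.33 × 10^8 m³
Δh = ΔV / (Sy × A) = 3.33 × 10^8 m³ / (0.17 × 1.79 × 10^8 m²) = 10.94 m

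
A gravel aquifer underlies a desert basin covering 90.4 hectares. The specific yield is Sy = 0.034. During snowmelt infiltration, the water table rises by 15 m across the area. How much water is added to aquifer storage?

A = 90.4 hectares = 9.04 × 10^5 m²
ΔV = Sy × A × Δh = 0.034 × 9.04 × 10^5 m² × 15 m = 4.61 × 10^5 m³

ΔV ≈ 4.61 × 10^5 m³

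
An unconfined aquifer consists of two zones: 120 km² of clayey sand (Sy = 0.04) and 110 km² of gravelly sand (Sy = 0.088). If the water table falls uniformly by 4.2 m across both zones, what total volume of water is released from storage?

A₁ = 120 km² = 1.2 × 10^8 m²; A₂ = 110 km² = 1.1 × 10^8 m²
ΔV₁ = 0.04 × 1.2 × 10^8 × 4.2 = 2.016 × 10^7 m³
ΔV₂ = 0.088 × 1.1 × 10^8 × 4.2 = 4.066 × 10^7 m³
ΔV = ΔV₁ + ΔV₂ = 6.082 × 10^7 m³

ΔV ≈ 6.08 × 10^7 m³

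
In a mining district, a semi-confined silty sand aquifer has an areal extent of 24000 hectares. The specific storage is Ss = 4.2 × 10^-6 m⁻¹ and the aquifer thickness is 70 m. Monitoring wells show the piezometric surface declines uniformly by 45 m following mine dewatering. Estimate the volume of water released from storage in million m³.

ΔV ≈ 3.18 million m³

S = Ss × b = 4.2 × 10^-6 m⁻¹ × 70 m = 2.94 × 10^-4
A = 24000 hectares = 2.4 × 10^8 m²
ΔV = S × A × Δh = 2.94 × 10^-4 × 2.4 × 10^8 m² × 45 m = 3.175 × 10^6 m³
ΔV = 3.175 × 10^6 m³ = 3.175 million m³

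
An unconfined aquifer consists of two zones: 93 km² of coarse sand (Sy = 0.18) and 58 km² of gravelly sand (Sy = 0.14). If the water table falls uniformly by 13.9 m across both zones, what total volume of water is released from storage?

A₁ = 93 km² = 9.3 × 10^7 m²; A₂ = 58 km² = 5.8 × 10^7 m²
ΔV₁ = 0.18 × 9.3 × 10^7 × 13.9 = 2.327 × 10^8 m³
ΔV₂ = 0.14 × 5.8 × 10^7 × 13.9 = 1.129 × 10^8 m³
ΔV = ΔV₁ + ΔV₂ = 3.456 × 10^8 m³

ΔV ≈ 3.46 × 10^8 m³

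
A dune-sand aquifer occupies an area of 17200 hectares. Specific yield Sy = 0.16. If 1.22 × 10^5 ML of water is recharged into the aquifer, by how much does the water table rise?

Δh ≈ 4.43 m

A = 17200 hectares = 1.72 × 10^8 m²
ΔV = 1.22 × 10^5 ML = 1.22 × 10^8 m³
Δh = ΔV / (Sy × A) = 1.22 × 10^8 m³ / (0.16 × 1.72 × 10^8 m²) = 4.433 m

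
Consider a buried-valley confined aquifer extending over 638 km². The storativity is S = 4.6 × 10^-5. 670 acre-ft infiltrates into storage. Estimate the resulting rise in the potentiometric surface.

A = 638 km² = 6.38 × 10^8 m²
ΔV = 670 acre-ft = 8.264 × 10^5 m³
Δh = ΔV / (S × A) = 8.264 × 10^5 m³ / (4.6 × 10^-5 × 6.38 × 10^8 m²) = 28.16 m

Δh ≈ 28.2 m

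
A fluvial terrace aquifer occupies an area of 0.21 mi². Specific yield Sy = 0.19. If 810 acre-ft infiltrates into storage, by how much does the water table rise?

A = 0.21 mi² = 5.439 × 10^5 m²
ΔV = 810 acre-ft = 9.991 × 10^5 m³
Δh = ΔV / (Sy × A) = 9.991 × 10^5 m³ / (0.19 × 5.439 × 10^5 m²) = 9.668 m

Δh ≈ 9.67 m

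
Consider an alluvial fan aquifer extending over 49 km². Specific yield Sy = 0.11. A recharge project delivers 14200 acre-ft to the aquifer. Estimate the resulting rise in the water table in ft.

Δh ≈ 10.7 ft

A = 49 km² = 4.9 × 10^7 m²
ΔV = 14200 acre-ft = 1.752 × 10^7 m³
Δh = ΔV / (Sy × A) = 1.752 × 10^7 m³ / (0.11 × 4.9 × 10^7 m²) = 3.25 m
Δh = 3.25 m = 10.66 ft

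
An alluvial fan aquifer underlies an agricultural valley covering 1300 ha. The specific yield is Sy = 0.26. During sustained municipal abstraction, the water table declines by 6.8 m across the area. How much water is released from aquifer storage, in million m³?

ΔV ≈ 23 million m³

A = 1300 ha = 1.3 × 10^7 m²
ΔV = Sy × A × Δh = 0.26 × 1.3 × 10^7 m² × 6.8 m = 2.298 × 10^7 m³
ΔV = 2.298 × 10^7 m³ = 22.98 million m³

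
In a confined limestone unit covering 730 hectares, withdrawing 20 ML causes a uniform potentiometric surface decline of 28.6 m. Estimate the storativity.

S ≈ 9.6 × 10^-5

A = 730 hectares = 7.3 × 10^6 m²
ΔV = 20 ML = 20000 m³
S = ΔV / (A × Δh) = 20000 m³ / (7.3 × 10^6 m² × 28.6 m) = 9.579 × 10^-5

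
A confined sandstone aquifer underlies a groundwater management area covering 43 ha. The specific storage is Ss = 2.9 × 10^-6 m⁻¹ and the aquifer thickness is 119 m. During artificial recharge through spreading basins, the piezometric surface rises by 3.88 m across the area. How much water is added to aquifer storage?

S = Ss × b = 2.9 × 10^-6 m⁻¹ × 119 m = 3.451 × 10^-4
A = 43 ha = 4.3 × 10^5 m²
ΔV = S × A × Δh = 3.451 × 10^-4 × 4.3 × 10^5 m² × 3.88 m = 575.8 m³

ΔV ≈ 576 m³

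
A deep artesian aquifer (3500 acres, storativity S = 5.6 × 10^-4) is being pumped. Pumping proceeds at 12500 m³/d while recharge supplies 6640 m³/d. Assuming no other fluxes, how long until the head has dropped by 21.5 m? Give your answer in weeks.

A = 3500 acres = 1.416 × 10^7 m²
ΔV = S × A × Δh = 5.6 × 10^-4 × 1.416 × 10^7 × 21.5 = 1.705 × 10^5 m³
Net withdrawal = 12500 − 6640 = 5860 m³/d
t = ΔV / Q = 1.705 × 10^5 m³ / 5860 m³/d = 29.1 d
t = 29.1 d ≈ 4.157 weeks

t ≈ 4.16 weeks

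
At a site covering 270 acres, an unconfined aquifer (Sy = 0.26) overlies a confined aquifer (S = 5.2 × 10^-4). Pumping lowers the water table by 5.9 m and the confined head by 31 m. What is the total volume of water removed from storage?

A = 270 acres = 1.093 × 10^6 m²
Unconfined: ΔV_u = Sy × A × Δh_u = 0.26 × 1.093 × 10^6 × 5.9 = 1.676 × 10^6 m³
Confined: ΔV_c = S × A × Δh_c = 5.2 × 10^-4 × 1.093 × 10^6 × 31 = 17610 m³
Total ΔV = 1.676 × 10^6 + 17610 = 1.694 × 10^6 m³

ΔV ≈ 1.69 × 10^6 m³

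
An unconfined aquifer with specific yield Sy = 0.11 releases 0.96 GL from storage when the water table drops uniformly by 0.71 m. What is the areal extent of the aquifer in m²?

A ≈ 1.23 × 10^7 m²

ΔV = 0.96 GL = 9.6 × 10^5 m³
A = ΔV / (Sy × Δh) = 9.6 × 10^5 / (0.11 × 0.71) = 1.229 × 10^7 m²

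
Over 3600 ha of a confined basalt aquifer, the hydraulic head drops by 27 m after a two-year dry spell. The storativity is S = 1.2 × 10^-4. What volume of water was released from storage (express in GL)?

ΔV ≈ 0.117 GL

A = 3600 ha = 3.6 × 10^7 m²
ΔV = S × A × Δh = 1.2 × 10^-4 × 3.6 × 10^7 m² × 27 m = 1.166 × 10^5 m³
ΔV = 1.166 × 10^5 m³ = 0.1166 GL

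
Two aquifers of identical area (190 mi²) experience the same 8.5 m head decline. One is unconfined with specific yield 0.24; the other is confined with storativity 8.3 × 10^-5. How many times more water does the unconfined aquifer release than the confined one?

ΔV_u / ΔV_c ≈ 2890

A = 190 mi² = 4.921 × 10^8 m²
Unconfined: ΔV_u = Sy × A × Δh = 0.24 × 4.921 × 10^8 × 8.5 = 1.004 × 10^9 m³
Confined: ΔV_c = S × A × Δh = 8.3 × 10^-5 × 4.921 × 10^8 × 8.5 = 3.472 × 10^5 m³
Ratio = ΔV_u / ΔV_c = Sy / S = 0.24 / 8.3 × 10^-5 = 2892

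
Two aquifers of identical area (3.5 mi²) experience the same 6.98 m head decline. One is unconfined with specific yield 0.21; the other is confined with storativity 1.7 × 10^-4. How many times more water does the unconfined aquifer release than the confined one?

A = 3.5 mi² = 9.065 × 10^6 m²
Unconfined: ΔV_u = Sy × A × Δh = 0.21 × 9.065 × 10^6 × 6.98 = 1.329 × 10^7 m³
Confined: ΔV_c = S × A × Δh = 1.7 × 10^-4 × 9.065 × 10^6 × 6.98 = 10760 m³
Ratio = ΔV_u / ΔV_c = Sy / S = 0.21 / 1.7 × 10^-4 = 1235

ΔV_u / ΔV_c ≈ 1240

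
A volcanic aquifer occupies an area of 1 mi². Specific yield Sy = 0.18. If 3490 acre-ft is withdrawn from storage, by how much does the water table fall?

A = 1 mi² = 2.59 × 10^6 m²
ΔV = 3490 acre-ft = 4.305 × 10^6 m³
Δh = ΔV / (Sy × A) = 4.305 × 10^6 m³ / (0.18 × 2.59 × 10^6 m²) = 9.234 m

Δh ≈ 9.23 m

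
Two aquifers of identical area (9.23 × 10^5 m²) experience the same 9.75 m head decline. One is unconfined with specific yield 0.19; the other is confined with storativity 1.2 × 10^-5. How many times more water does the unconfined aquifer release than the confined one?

ΔV_u / ΔV_c ≈ 15800

Unconfined: ΔV_u = Sy × A × Δh = 0.19 × 9.23 × 10^5 × 9.75 = 1.71 × 10^6 m³
Confined: ΔV_c = S × A × Δh = 1.2 × 10^-5 × 9.23 × 10^5 × 9.75 = 108 m³
Ratio = ΔV_u / ΔV_c = Sy / S = 0.19 / 1.2 × 10^-5 = 15830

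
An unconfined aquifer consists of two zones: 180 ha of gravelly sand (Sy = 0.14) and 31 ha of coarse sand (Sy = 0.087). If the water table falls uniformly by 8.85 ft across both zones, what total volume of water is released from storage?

A₁ = 180 ha = 1.8 × 10^6 m²; A₂ = 31 ha = 3.1 × 10^5 m²
Δh = 8.85 ft = 2.697 m
ΔV₁ = 0.14 × 1.8 × 10^6 × 2.697 = 6.798 × 10^5 m³
ΔV₂ = 0.087 × 3.1 × 10^5 × 2.697 = 72750 m³
ΔV = ΔV₁ + ΔV₂ = 7.525 × 10^5 m³

ΔV ≈ 7.53 × 10^5 m³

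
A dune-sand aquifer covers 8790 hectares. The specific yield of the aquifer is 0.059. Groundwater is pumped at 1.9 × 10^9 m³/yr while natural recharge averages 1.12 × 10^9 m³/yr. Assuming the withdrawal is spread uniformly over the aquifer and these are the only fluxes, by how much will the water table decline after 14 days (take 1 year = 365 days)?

A = 8790 hectares = 8.79 × 10^7 m²
Net abstraction = 1.9 × 10^9 − 1.12 × 10^9 = 7.8 × 10^8 m³/yr
Q_net = 7.8 × 10^8 m³/yr = 2.137 × 10^6 m³/d
ΔV = Q × t = 2.137 × 10^6 m³/d × 14 d = 2.992 × 10^7 m³
Δh = ΔV / (Sy × A) = 2.992 × 10^7 / (0.059 × 8.79 × 10^7) = 5.769 m

Δh ≈ 5.77 m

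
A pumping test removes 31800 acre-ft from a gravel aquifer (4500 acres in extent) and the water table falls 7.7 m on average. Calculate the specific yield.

Sy ≈ 0.28

A = 4500 acres = 1.821 × 10^7 m²
ΔV = 31800 acre-ft = 3.922 × 10^7 m³
Sy = ΔV / (A × Δh) = 3.922 × 10^7 m³ / (1.821 × 10^7 m² × 7.7 m) = 0.2797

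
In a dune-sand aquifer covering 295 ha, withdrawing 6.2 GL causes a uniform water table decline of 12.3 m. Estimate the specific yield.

Sy ≈ 0.17

A = 295 ha = 2.95 × 10^6 m²
ΔV = 6.2 GL = 6.2 × 10^6 m³
Sy = ΔV / (A × Δh) = 6.2 × 10^6 m³ / (2.95 × 10^6 m² × 12.3 m) = 0.1709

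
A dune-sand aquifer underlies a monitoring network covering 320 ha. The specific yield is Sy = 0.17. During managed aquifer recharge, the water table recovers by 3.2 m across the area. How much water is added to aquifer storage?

ΔV ≈ 1.74 × 10^6 m³

A = 320 ha = 3.2 × 10^6 m²
ΔV = Sy × A × Δh = 0.17 × 3.2 × 10^6 m² × 3.2 m = 1.741 × 10^6 m³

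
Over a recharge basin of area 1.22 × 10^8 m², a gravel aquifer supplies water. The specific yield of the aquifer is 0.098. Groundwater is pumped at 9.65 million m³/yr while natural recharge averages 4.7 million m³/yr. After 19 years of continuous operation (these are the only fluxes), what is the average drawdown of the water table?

Net abstraction = 9.65 − 4.7 = 4.95 million m³/yr
Q_net = 4.95 million m³/yr = 13560 m³/d
t = 19 years = 6935 d
ΔV = Q × t = 13560 m³/d × 6935 d = 9.405 × 10^7 m³
Δh = ΔV / (Sy × A) = 9.405 × 10^7 / (0.098 × 1.22 × 10^8) = 7.866 m

Δh ≈ 7.87 m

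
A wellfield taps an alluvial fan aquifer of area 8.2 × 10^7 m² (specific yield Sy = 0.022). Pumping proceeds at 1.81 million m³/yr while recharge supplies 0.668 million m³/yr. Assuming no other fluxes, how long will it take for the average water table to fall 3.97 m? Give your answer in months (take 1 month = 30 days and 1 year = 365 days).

ΔV = Sy × A × Δh = 0.022 × 8.2 × 10^7 × 3.97 = 7.162 × 10^6 m³
Net withdrawal = 1.81 − 0.668 = 1.142 million m³/yr = 3129 m³/d
t = ΔV / Q = 7.162 × 10^6 m³ / 3129 m³/d = 2289 d
t = 2289 d ≈ 76.3 months

t ≈ 76.3 months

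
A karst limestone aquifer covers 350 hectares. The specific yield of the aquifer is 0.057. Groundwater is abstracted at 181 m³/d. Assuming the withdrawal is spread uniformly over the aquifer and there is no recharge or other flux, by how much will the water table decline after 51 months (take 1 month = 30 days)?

A = 350 hectares = 3.5 × 10^6 m²
t = 51 months = 1530 d
ΔV = Q × t = 181 m³/d × 1530 d = 2.769 × 10^5 m³
Δh = ΔV / (Sy × A) = 2.769 × 10^5 / (0.057 × 3.5 × 10^6) = 1.388 m

Δh ≈ 1.39 m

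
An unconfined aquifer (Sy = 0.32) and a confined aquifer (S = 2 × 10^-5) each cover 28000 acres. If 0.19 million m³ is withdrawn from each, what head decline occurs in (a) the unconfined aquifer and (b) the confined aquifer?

A = 28000 acres = 1.133 × 10^8 m²
ΔV = 0.19 million m³ = 1.9 × 10^5 m³
Unconfined: Δh_u = ΔV/(Sy·A) = 1.9 × 10^5/(0.32 × 1.133 × 10^8) = 0.00524 m
Confined: Δh_c = ΔV/(S·A) = 1.9 × 10^5/(2 × 10^-5 × 1.133 × 10^8) = 83.84 m

Δh_u ≈ 0.00524 m; Δh_c ≈ 83.8 m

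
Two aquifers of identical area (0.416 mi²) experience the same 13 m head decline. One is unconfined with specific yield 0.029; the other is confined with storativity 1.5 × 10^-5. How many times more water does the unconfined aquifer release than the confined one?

A = 0.416 mi² = 1.077 × 10^6 m²
Unconfined: ΔV_u = Sy × A × Δh = 0.029 × 1.077 × 10^6 × 13 = 4.062 × 10^5 m³
Confined: ΔV_c = S × A × Δh = 1.5 × 10^-5 × 1.077 × 10^6 × 13 = 210.1 m³
Ratio = ΔV_u / ΔV_c = Sy / S = 0.029 / 1.5 × 10^-5 = 1933

ΔV_u / ΔV_c ≈ 1930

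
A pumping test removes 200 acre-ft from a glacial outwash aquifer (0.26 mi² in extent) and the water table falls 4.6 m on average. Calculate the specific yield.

Sy ≈ 0.08

A = 0.26 mi² = 6.734 × 10^5 m²
ΔV = 200 acre-ft = 2.467 × 10^5 m³
Sy = ΔV / (A × Δh) = 2.467 × 10^5 m³ / (6.734 × 10^5 m² × 4.6 m) = 0.07964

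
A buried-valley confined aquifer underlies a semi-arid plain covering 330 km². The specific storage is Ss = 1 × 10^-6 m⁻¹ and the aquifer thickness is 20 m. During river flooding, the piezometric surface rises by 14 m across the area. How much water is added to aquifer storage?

S = Ss × b = 1 × 10^-6 m⁻¹ × 20 m = 2 × 10^-5
A = 330 km² = 3.3 × 10^8 m²
ΔV = S × A × Δh = 2 × 10^-5 × 3.3 × 10^8 m² × 14 m = 92400 m³

ΔV ≈ 92400 m³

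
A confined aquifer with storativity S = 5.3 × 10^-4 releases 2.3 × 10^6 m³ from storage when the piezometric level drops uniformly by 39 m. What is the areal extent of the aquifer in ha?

A ≈ 11100 ha

A = ΔV / (S × Δh) = 2.3 × 10^6 / (5.3 × 10^-4 × 39) = 1.113 × 10^8 m²
A = 1.113 × 10^8 m² = 11130 ha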